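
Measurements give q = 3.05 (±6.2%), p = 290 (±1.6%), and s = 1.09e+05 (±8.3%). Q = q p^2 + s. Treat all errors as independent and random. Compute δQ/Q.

0.0549

Let w = q·p^2 = 2.57e+05. δw/w = √((1·δq/q)² + (2·δp/p)²) = √(0.00384 + 0.00102) = 0.0698, so δw = 17900.
Q = w + s: δQ = √(δw² + δs²) = √(3.2e+08 + 8.18e+07) = 20100
Q = 3.66e+05, so δQ/Q = 20100/3.66e+05 = 0.0549.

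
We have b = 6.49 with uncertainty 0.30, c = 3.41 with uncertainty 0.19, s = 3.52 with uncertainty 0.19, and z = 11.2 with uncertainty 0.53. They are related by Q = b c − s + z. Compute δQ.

1.70

Let p = b·c = 22.1. δp/p = √((1·δb/b)² + (1·δc/c)²) = √(0.00214 + 0.00310) = 0.0724, so δp = 1.60.
Q = p − s + z: δQ = √(δp² + δs² + δz²) = √(2.57 + 0.0361 + 0.281) = 1.70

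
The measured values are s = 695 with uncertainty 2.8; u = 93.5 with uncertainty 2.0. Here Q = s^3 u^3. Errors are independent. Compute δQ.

For a monomial Q ∝ s^3, u^3, fractional errors add in quadrature:
  (3·δs/s)² = (3×0.00403)² = 0.000146;  (3·δu/u)² = (3×0.0214)² = 0.00412
δQ/Q = √(0.00426) = 0.0653
Q = 2.74e+14, so δQ = 0.0653 × 2.74e+14 = 1.79e+13.

1.79e+13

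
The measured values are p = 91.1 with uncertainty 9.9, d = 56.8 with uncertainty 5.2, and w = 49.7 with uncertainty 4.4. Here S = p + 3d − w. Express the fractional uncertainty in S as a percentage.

8.97%

Sums and differences: (δS)² = Σ (cᵢ δxᵢ)².
  (δp)² = 98.0;  (3·δd)² = 243;  (δw)² = 19.4
δS = √(361) = 19.0
S = 212, so δS/S = 19.0/212 = 0.0897.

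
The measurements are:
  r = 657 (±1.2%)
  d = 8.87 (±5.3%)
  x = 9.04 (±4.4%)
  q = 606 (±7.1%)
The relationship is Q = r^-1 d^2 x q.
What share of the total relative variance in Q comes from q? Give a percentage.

27.5%

(δQ/Q)² = (-1·δr/r)² + (2·δd/d)² + (1·δx/x)² + (1·δq/q)²
  r term: (-1×0.0120)² = 0.000144
  d term: (2×0.0530)² = 0.0112
  x term: (1×0.0440)² = 0.00194
  q term: (1×0.0710)² = 0.00504
Total = 0.0184. Share from q = 0.00504/0.0184 = 0.275.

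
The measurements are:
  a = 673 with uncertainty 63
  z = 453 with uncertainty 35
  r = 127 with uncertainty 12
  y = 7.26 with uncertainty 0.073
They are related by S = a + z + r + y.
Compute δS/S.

0.0580

Each term contributes (cᵢ δxᵢ)² to (δS)²:
  (δa)² = 3970;  (δz)² = 1220;  (δr)² = 144;  (δy)² = 0.00533
δS = √(5340) = 73.1
S = 1260, so δS/S = 73.1/1260 = 0.0580.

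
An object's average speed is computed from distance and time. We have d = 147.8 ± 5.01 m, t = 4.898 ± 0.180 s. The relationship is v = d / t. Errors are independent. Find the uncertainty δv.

1.51 m/s

Each factor contributes (exponent × relative error)² to (δv/v)²:
  (1·δd/d)² = (1×0.0339)² = 0.00115;  (-1·δt/t)² = (-1×0.0367)² = 0.00135
δv/v = √(0.00250) = 0.0500
v = 30.18 m/s, so δv = 0.0500 × 30.18 = 1.51 m/s.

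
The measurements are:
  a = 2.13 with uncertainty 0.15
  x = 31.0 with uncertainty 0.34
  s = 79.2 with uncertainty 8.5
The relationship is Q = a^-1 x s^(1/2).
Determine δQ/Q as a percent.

8.92%

For a monomial Q ∝ a^-1, x, s^(1/2), fractional errors add in quadrature:
  (-1·δa/a)² = (-1×0.0704)² = 0.00496;  (1·δx/x)² = (1×0.0110)² = 0.000120;  (½·δs/s)² = (0.5×0.107)² = 0.00288
δQ/Q = √(0.00796) = 0.0892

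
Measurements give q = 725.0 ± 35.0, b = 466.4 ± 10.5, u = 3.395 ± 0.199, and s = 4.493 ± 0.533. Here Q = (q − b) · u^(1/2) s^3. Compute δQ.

16600

Let w = q − b = 258.6. δw = √(δq² + δb²) = √(1220 + 110) = 36.5, so δw/w = 0.141.
Q is then a monomial in w, u, s:
δQ/Q = √((δw/w)² + (½·δu/u)² + (3·δs/s)²) = √(0.0200 + 0.000859 + 0.127) = 0.384
Q = 43220, so δQ = 0.384 × 43220 = 16600.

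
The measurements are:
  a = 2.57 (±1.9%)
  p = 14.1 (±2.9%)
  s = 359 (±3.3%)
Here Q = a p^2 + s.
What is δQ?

33.4

Let w = a·p^2 = 511. δw/w = √((1·δa/a)² + (2·δp/p)²) = √(0.000361 + 0.00336) = 0.0610, so δw = 31.2.
Q = w + s: δQ = √(δw² + δs²) = √(972 + 140) = 33.4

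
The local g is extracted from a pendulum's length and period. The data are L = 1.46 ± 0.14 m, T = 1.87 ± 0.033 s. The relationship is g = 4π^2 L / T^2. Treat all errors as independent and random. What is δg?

Since g is a product/quotient, work with relative uncertainties:
  (1·δL/L)² = (1×0.0959)² = 0.00919;  (-2·δT/T)² = (-2×0.0176)² = 0.00125
δg/g = √(0.0104) = 0.102
g = 16.5 m/s^2, so δg = 0.102 × 16.5 = 1.68 m/s^2.

1.68 m/s^2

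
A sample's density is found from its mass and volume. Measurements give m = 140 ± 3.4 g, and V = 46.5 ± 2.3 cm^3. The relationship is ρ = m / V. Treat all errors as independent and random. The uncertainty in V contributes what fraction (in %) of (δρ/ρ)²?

80.6%

(δρ/ρ)² = (1·δm/m)² + (-1·δV/V)²
  m term: (1×0.0243)² = 0.000590
  V term: (-1×0.0495)² = 0.00245
Total = 0.00304. Share from V = 0.00245/0.00304 = 0.806.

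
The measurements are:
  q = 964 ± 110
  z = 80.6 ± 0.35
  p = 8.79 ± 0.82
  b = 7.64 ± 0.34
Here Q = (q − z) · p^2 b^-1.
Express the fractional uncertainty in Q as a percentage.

22.9%

Let u = q − z = 883. δu = √(δq² + δz²) = √(12100 + 0.122) = 110, so δu/u = 0.125.
Q is then a monomial in u, p, b:
δQ/Q = √((δu/u)² + (2·δp/p)² + (-1·δb/b)²) = √(0.0155 + 0.0348 + 0.00198) = 0.229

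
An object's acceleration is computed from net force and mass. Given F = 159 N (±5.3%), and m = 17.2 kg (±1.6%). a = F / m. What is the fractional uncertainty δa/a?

For a monomial a ∝ F, m^-1, fractional errors add in quadrature:
  (1·δF/F)² = (1×0.0530)² = 0.00281;  (-1·δm/m)² = (-1×0.0160)² = 0.000256
δa/a = √(0.00307) = 0.0554

0.0554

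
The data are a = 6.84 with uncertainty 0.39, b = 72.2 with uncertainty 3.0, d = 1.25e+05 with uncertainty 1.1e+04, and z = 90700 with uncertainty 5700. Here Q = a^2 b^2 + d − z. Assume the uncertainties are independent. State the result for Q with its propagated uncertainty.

Let p = a^2·b^2 = 2.44e+05. δp/p = √((2·δa/a)² + (2·δb/b)²) = √(0.0130 + 0.00691) = 0.141, so δp = 34400.
Q = p + d − z: δQ = √(δp² + δd² + δz²) = √(1.18e+09 + 1.21e+08 + 3.25e+07) = 36600
Q = 2.78e+05.

(2.78 ± 0.366) × 10^5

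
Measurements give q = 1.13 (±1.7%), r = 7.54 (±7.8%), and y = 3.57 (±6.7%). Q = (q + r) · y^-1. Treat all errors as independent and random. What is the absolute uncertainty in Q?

0.232

Let u = q + r = 8.67. δu = √(δq² + δr²) = √(0.000369 + 0.346) = 0.588, so δu/u = 0.0679.
Q is then a monomial in u, y:
δQ/Q = √((δu/u)² + (-1·δy/y)²) = √(0.00461 + 0.00449) = 0.0954
Q = 2.43, so δQ = 0.0954 × 2.43 = 0.232.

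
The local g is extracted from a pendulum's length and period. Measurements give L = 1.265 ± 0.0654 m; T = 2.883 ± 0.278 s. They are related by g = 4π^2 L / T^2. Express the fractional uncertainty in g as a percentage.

Since g is a product/quotient, work with relative uncertainties:
  (1·δL/L)² = (1×0.0517)² = 0.00267;  (-2·δT/T)² = (-2×0.0964)² = 0.0372
δg/g = √(0.0399) = 0.200

20.0%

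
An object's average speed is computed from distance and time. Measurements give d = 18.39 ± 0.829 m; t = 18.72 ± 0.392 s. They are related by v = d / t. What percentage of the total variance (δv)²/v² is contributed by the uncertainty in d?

82.3%

(δv/v)² = (1·δd/d)² + (-1·δt/t)²
  d term: (1×0.0451)² = 0.00203
  t term: (-1×0.0209)² = 0.000438
Total = 0.00247. Share from d = 0.00203/0.00247 = 0.823.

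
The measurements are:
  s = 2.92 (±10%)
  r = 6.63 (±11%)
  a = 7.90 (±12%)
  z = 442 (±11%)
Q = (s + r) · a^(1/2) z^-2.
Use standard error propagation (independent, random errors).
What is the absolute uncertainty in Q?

3.33e-05

Let u = s + r = 9.55. δu = √(δs² + δr²) = √(0.0853 + 0.532) = 0.786, so δu/u = 0.0823.
Q is then a monomial in u, a, z:
δQ/Q = √((δu/u)² + (½·δa/a)² + (-2·δz/z)²) = √(0.00677 + 0.00360 + 0.0484) = 0.242
Q = 0.000137, so δQ = 0.242 × 0.000137 = 3.33e-05.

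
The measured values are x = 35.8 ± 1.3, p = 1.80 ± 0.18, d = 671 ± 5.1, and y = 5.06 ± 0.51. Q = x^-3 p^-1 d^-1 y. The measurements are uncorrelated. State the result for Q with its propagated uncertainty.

(9.13 ± 1.64) × 10^-8

Q is a product of powers, so relative uncertainties combine in quadrature:
  (-3·δx/x)² = (-3×0.0363)² = 0.0119;  (-1·δp/p)² = (-1×0.100)² = 0.0100;  (-1·δd/d)² = (-1×0.00760)² = 5.78e-05;  (1·δy/y)² = (1×0.101)² = 0.0102
δQ/Q = √(0.0321) = 0.179
Q = 9.13e-08, so δQ = 0.179 × 9.13e-08 = 1.64e-08.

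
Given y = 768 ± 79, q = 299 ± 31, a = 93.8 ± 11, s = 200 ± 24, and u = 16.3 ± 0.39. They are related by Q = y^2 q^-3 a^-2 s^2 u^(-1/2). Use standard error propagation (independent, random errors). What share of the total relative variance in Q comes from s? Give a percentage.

(δQ/Q)² = (2·δy/y)² + (-3·δq/q)² + (-2·δa/a)² + (2·δs/s)² + (−½·δu/u)²
  y term: (2×0.103)² = 0.0423
  q term: (-3×0.104)² = 0.0967
  a term: (-2×0.117)² = 0.0550
  s term: (2×0.120)² = 0.0576
  u term: (-0.5×0.0239)² = 0.000143
Total = 0.252. Share from s = 0.0576/0.252 = 0.229.

22.9%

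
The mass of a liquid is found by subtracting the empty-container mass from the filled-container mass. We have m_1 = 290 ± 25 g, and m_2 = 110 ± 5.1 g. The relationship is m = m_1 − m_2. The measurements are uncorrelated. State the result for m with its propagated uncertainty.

180 ± 25.5 g

Each term contributes (cᵢ δxᵢ)² to (δm)²:
  (δm_1)² = 625;  (δm_2)² = 26.0
δm = √(651) = 25.5 g
m = 180 g.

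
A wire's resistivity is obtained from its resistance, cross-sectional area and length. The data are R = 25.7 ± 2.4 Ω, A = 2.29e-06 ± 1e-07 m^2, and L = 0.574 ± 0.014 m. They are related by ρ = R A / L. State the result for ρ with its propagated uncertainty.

Relative error in a monomial: (δρ/ρ)² = Σ (nᵢ · δxᵢ/xᵢ)².
  (1·δR/R)² = (1×0.0934)² = 0.00872;  (1·δA/A)² = (1×0.0437)² = 0.00191;  (-1·δL/L)² = (-1×0.0244)² = 0.000595
δρ/ρ = √(0.0112) = 0.106
ρ = 0.000103 Ω·m, so δρ = 0.106 × 0.000103 = 1.09e-05 Ω·m.

(1.03 ± 0.109) × 10^-4 Ω·m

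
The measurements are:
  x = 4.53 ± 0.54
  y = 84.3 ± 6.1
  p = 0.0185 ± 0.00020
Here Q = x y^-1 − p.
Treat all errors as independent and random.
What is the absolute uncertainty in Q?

Let w = x·y^-1 = 0.0537. δw/w = √((1·δx/x)² + (-1·δy/y)²) = √(0.0142 + 0.00524) = 0.139, so δw = 0.00749.
Q = w − p: δQ = √(δw² + δp²) = √(5.62e-05 + 4e-08) = 0.00750

0.00750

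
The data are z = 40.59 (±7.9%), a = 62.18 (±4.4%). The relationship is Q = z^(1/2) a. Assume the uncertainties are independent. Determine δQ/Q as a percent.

Relative error in a monomial: (δQ/Q)² = Σ (nᵢ · δxᵢ/xᵢ)².
  (½·δz/z)² = (0.5×0.0790)² = 0.00156;  (1·δa/a)² = (1×0.0440)² = 0.00194
δQ/Q = √(0.00350) = 0.0591

5.91%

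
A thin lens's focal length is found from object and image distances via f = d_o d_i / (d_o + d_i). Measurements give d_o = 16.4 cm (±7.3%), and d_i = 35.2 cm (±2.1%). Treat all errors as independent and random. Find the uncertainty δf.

0.562 cm

∂f/∂d_o = (d_i/(d_o+d_i))² = 0.465;  ∂f/∂d_i = (d_o/(d_o+d_i))² = 0.101
δf = √((∂f/∂d_o · δd_o)² + (∂f/∂d_i · δd_i)²) = √(0.310 + 0.00558) = 0.562 cm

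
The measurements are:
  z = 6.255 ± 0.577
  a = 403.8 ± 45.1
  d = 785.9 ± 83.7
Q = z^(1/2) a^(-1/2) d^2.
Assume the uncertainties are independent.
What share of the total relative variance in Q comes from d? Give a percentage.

89.6%

(δQ/Q)² = (½·δz/z)² + (−½·δa/a)² + (2·δd/d)²
  z term: (0.5×0.0922)² = 0.00213
  a term: (-0.5×0.112)² = 0.00312
  d term: (2×0.107)² = 0.0454
Total = 0.0506. Share from d = 0.0454/0.0506 = 0.896.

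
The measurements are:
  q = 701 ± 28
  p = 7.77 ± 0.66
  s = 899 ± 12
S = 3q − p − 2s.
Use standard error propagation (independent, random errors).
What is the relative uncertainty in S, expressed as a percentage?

29.4%

Sums and differences: (δS)² = Σ (cᵢ δxᵢ)².
  (3·δq)² = 7060;  (δp)² = 0.436;  (2·δs)² = 576
δS = √(7630) = 87.4
S = 297, so δS/S = 87.4/297 = 0.294.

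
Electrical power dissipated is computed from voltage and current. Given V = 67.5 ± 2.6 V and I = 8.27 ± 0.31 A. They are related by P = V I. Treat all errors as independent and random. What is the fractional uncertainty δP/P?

Each factor contributes (exponent × relative error)² to (δP/P)²:
  (1·δV/V)² = (1×0.0385)² = 0.00148;  (1·δI/I)² = (1×0.0375)² = 0.00141
δP/P = √(0.00289) = 0.0537

0.0537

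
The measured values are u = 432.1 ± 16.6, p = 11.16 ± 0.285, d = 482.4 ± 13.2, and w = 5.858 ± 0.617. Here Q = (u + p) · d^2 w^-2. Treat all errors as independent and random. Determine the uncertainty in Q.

6.64e+05

Let h = u + p = 443.3. δh = √(δu² + δp²) = √(276 + 0.0812) = 16.6, so δh/h = 0.0375.
Q is then a monomial in h, d, w:
δQ/Q = √((δh/h)² + (2·δd/d)² + (-2·δw/w)²) = √(0.00140 + 0.00299 + 0.0444) = 0.221
Q = 3.006e+06, so δQ = 0.221 × 3.006e+06 = 6.64e+05.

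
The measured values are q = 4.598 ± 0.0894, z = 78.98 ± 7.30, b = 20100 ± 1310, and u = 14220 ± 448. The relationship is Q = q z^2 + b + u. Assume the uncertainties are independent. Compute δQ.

5510

Let p = q·z^2 = 28680. δp/p = √((1·δq/q)² + (2·δz/z)²) = √(0.000378 + 0.0342) = 0.186, so δp = 5330.
Q = p + b + u: δQ = √(δp² + δb² + δu²) = √(2.84e+07 + 1.72e+06 + 2.01e+05) = 5510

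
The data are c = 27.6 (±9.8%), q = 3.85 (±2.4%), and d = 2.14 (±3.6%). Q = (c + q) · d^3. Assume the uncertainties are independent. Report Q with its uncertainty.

308 ± 42.6

Let u = c + q = 31.5. δu = √(δc² + δq²) = √(7.32 + 0.00854) = 2.71, so δu/u = 0.0861.
Q is then a monomial in u, d:
δQ/Q = √((δu/u)² + (3·δd/d)²) = √(0.00741 + 0.0117) = 0.138
Q = 308, so δQ = 0.138 × 308 = 42.6.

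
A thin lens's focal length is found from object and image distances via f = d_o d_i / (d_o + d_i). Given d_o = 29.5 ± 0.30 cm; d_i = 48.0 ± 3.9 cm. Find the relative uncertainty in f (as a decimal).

∂f/∂d_o = (d_i/(d_o+d_i))² = 0.384;  ∂f/∂d_i = (d_o/(d_o+d_i))² = 0.145
δf = √((∂f/∂d_o · δd_o)² + (∂f/∂d_i · δd_i)²) = √(0.0132 + 0.319) = 0.577 cm
f = 18.3 cm, so δf/f = 0.577/18.3 = 0.0316.

0.0316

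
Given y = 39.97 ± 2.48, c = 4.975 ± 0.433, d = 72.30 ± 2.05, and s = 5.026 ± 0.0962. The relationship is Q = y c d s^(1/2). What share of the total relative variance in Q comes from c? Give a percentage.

(δQ/Q)² = (1·δy/y)² + (1·δc/c)² + (1·δd/d)² + (½·δs/s)²
  y term: (1×0.0620)² = 0.00385
  c term: (1×0.0870)² = 0.00758
  d term: (1×0.0284)² = 0.000804
  s term: (0.5×0.0191)² = 9.16e-05
Total = 0.0123. Share from c = 0.00758/0.0123 = 0.615.

61.5%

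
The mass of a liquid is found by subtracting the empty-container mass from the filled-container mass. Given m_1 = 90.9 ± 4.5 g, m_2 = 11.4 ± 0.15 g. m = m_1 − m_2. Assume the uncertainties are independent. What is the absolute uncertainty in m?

Absolute uncertainties add in quadrature for a linear combination:
  (δm_1)² = 20.2;  (δm_2)² = 0.0225
δm = √(20.3) = 4.50 g

4.50 g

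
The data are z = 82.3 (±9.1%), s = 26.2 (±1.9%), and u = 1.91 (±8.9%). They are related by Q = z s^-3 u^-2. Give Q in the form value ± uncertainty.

Since Q is a product/quotient, work with relative uncertainties:
  (1·δz/z)² = (1×0.0910)² = 0.00828;  (-3·δs/s)² = (-3×0.0190)² = 0.00325;  (-2·δu/u)² = (-2×0.0890)² = 0.0317
δQ/Q = √(0.0432) = 0.208
Q = 0.00125, so δQ = 0.208 × 0.00125 = 0.000261.

0.00125 ± 0.000261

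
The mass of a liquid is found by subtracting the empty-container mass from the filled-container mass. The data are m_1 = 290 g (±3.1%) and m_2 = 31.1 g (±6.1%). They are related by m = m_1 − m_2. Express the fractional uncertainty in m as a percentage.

3.55%

Absolute uncertainties add in quadrature for a linear combination:
  (δm_1)² = 80.8;  (δm_2)² = 3.60
δm = √(84.4) = 9.19 g
m = 259 g, so δm/m = 9.19/259 = 0.0355.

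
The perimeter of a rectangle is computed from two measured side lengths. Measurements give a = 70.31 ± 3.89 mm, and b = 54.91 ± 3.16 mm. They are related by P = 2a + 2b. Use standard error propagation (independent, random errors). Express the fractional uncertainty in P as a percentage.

Sums and differences: (δP)² = Σ (cᵢ δxᵢ)².
  (2·δa)² = 60.5;  (2·δb)² = 39.9
δP = √(100) = 10.0 mm
P = 250.4 mm, so δP/P = 10.0/250.4 = 0.0400.

4.00%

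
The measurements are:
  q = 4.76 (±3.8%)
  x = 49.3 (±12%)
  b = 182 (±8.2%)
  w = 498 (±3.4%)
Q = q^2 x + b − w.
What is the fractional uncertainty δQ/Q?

0.200

Let p = q^2·x = 1120. δp/p = √((2·δq/q)² + (1·δx/x)²) = √(0.00578 + 0.0144) = 0.142, so δp = 159.
Q = p + b − w: δQ = √(δp² + δb² + δw²) = √(25200 + 223 + 287) = 160
Q = 801, so δQ/Q = 160/801 = 0.200.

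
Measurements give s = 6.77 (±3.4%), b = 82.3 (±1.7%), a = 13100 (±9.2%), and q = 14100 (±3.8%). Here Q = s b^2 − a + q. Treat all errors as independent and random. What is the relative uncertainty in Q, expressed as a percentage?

Let p = s·b^2 = 45900. δp/p = √((1·δs/s)² + (2·δb/b)²) = √(0.00116 + 0.00116) = 0.0481, so δp = 2200.
Q = p − a + q: δQ = √(δp² + δa² + δq²) = √(4.86e+06 + 1.45e+06 + 2.87e+05) = 2570
Q = 46900, so δQ/Q = 2570/46900 = 0.0548.

5.48%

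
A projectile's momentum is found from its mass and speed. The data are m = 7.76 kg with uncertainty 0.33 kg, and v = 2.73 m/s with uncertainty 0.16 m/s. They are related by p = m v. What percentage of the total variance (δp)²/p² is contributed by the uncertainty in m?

(δp/p)² = (1·δm/m)² + (1·δv/v)²
  m term: (1×0.0425)² = 0.00181
  v term: (1×0.0586)² = 0.00343
Total = 0.00524. Share from m = 0.00181/0.00524 = 0.345.

34.5%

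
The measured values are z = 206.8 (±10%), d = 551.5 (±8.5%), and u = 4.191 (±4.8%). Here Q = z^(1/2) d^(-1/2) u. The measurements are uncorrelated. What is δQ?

0.209

Since Q is a product/quotient, work with relative uncertainties:
  (½·δz/z)² = (0.5×0.100)² = 0.00250;  (−½·δd/d)² = (-0.5×0.0850)² = 0.00181;  (1·δu/u)² = (1×0.0480)² = 0.00230
δQ/Q = √(0.00661) = 0.0813
Q = 2.566, so δQ = 0.0813 × 2.566 = 0.209.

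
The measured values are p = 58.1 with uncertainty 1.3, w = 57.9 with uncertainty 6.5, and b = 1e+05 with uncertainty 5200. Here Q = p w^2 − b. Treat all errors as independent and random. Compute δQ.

Let h = p·w^2 = 1.95e+05. δh/h = √((1·δp/p)² + (2·δw/w)²) = √(0.000501 + 0.0504) = 0.226, so δh = 43900.
Q = h − b: δQ = √(δh² + δb²) = √(1.93e+09 + 2.7e+07) = 44300

44300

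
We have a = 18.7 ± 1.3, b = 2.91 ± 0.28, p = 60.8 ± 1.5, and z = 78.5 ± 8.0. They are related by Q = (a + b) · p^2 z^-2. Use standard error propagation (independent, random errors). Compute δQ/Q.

Let u = a + b = 21.6. δu = √(δa² + δb²) = √(1.69 + 0.0784) = 1.33, so δu/u = 0.0615.
Q is then a monomial in u, p, z:
δQ/Q = √((δu/u)² + (2·δp/p)² + (-2·δz/z)²) = √(0.00379 + 0.00243 + 0.0415) = 0.219

0.219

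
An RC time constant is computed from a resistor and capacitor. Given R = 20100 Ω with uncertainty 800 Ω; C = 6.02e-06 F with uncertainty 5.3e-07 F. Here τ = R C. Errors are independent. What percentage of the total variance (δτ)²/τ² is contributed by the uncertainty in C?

83.0%

(δτ/τ)² = (1·δR/R)² + (1·δC/C)²
  R term: (1×0.0398)² = 0.00158
  C term: (1×0.0880)² = 0.00775
Total = 0.00934. Share from C = 0.00775/0.00934 = 0.830.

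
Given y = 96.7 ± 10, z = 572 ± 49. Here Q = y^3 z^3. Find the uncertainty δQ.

Products/powers → add relative errors in quadrature, weighted by exponent:
  (3·δy/y)² = (3×0.103)² = 0.0962;  (3·δz/z)² = (3×0.0857)² = 0.0660
δQ/Q = √(0.162) = 0.403
Q = 1.69e+14, so δQ = 0.403 × 1.69e+14 = 6.82e+13.

6.82e+13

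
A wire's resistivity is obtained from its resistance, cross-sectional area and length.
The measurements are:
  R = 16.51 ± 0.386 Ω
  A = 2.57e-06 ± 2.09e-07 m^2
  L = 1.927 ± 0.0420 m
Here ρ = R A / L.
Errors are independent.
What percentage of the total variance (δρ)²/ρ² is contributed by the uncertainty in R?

(δρ/ρ)² = (1·δR/R)² + (1·δA/A)² + (-1·δL/L)²
  R term: (1×0.0234)² = 0.000547
  A term: (1×0.0813)² = 0.00661
  L term: (-1×0.0218)² = 0.000475
Total = 0.00764. Share from R = 0.000547/0.00764 = 0.0716.

7.16%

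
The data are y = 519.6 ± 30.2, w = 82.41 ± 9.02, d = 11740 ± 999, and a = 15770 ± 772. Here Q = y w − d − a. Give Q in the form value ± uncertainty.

15310 ± 5450

Let p = y·w = 42820. δp/p = √((1·δy/y)² + (1·δw/w)²) = √(0.00338 + 0.0120) = 0.124, so δp = 5310.
Q = p − d − a: δQ = √(δp² + δd² + δa²) = √(2.82e+07 + 9.98e+05 + 5.96e+05) = 5450
Q = 15310.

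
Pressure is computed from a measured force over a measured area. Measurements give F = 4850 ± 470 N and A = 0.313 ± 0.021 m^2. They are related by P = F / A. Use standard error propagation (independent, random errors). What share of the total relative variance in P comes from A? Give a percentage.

32.4%

(δP/P)² = (1·δF/F)² + (-1·δA/A)²
  F term: (1×0.0969)² = 0.00939
  A term: (-1×0.0671)² = 0.00450
Total = 0.0139. Share from A = 0.00450/0.0139 = 0.324.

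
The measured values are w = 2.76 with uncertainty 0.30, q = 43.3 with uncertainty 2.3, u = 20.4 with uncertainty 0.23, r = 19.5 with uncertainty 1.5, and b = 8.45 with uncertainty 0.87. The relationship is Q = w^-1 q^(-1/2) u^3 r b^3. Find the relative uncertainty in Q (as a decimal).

For a monomial Q ∝ w^-1, q^(-1/2), u^3, r, b^3, fractional errors add in quadrature:
  (-1·δw/w)² = (-1×0.109)² = 0.0118;  (−½·δq/q)² = (-0.5×0.0531)² = 0.000705;  (3·δu/u)² = (3×0.0113)² = 0.00114;  (1·δr/r)² = (1×0.0769)² = 0.00592;  (3·δb/b)² = (3×0.103)² = 0.0954
δQ/Q = √(0.115) = 0.339

0.339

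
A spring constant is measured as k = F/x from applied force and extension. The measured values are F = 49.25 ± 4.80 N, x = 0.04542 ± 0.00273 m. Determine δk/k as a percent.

11.5%

Each factor contributes (exponent × relative error)² to (δk/k)²:
  (1·δF/F)² = (1×0.0975)² = 0.00950;  (-1·δx/x)² = (-1×0.0601)² = 0.00361
δk/k = √(0.0131) = 0.115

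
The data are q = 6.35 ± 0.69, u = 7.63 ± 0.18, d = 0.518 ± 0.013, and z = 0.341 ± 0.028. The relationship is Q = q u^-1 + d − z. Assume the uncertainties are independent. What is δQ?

0.0976

Let p = q·u^-1 = 0.832. δp/p = √((1·δq/q)² + (-1·δu/u)²) = √(0.0118 + 0.000557) = 0.111, so δp = 0.0925.
Q = p + d − z: δQ = √(δp² + δd² + δz²) = √(0.00856 + 0.000169 + 0.000784) = 0.0976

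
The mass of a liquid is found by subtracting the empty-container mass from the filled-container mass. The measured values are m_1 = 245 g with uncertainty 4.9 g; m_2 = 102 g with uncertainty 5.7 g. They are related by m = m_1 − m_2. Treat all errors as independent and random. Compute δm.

7.52 g

For a sum/difference, combine absolute errors in quadrature:
  (δm_1)² = 24.0;  (δm_2)² = 32.5
δm = √(56.5) = 7.52 g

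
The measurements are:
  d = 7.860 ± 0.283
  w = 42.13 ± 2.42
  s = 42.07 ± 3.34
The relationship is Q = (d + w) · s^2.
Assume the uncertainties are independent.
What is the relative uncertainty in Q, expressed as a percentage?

16.6%

Let u = d + w = 49.99. δu = √(δd² + δw²) = √(0.0801 + 5.86) = 2.44, so δu/u = 0.0487.
Q is then a monomial in u, s:
δQ/Q = √((δu/u)² + (2·δs/s)²) = √(0.00238 + 0.0252) = 0.166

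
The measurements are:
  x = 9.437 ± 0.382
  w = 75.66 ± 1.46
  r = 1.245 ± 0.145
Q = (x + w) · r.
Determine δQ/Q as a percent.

Let u = x + w = 85.10. δu = √(δx² + δw²) = √(0.146 + 2.13) = 1.51, so δu/u = 0.0177.
Q is then a monomial in u, r:
δQ/Q = √((δu/u)² + (1·δr/r)²) = √(0.000315 + 0.0136) = 0.118

11.8%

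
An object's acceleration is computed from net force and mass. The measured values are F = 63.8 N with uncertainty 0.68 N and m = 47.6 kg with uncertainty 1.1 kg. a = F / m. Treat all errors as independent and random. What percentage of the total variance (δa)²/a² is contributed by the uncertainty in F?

(δa/a)² = (1·δF/F)² + (-1·δm/m)²
  F term: (1×0.0107)² = 0.000114
  m term: (-1×0.0231)² = 0.000534
Total = 0.000648. Share from F = 0.000114/0.000648 = 0.175.

17.5%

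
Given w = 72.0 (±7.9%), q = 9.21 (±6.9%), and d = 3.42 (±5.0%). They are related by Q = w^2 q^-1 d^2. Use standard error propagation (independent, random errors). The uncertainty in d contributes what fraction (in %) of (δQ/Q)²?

25.2%

(δQ/Q)² = (2·δw/w)² + (-1·δq/q)² + (2·δd/d)²
  w term: (2×0.0790)² = 0.0250
  q term: (-1×0.0690)² = 0.00476
  d term: (2×0.0500)² = 0.0100
Total = 0.0397. Share from d = 0.0100/0.0397 = 0.252.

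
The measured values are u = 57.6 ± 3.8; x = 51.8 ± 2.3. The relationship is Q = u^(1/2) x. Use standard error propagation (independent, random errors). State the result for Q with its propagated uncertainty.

Q is a product of powers, so relative uncertainties combine in quadrature:
  (½·δu/u)² = (0.5×0.0660)² = 0.00109;  (1·δx/x)² = (1×0.0444)² = 0.00197
δQ/Q = √(0.00306) = 0.0553
Q = 393, so δQ = 0.0553 × 393 = 21.7.

393 ± 21.7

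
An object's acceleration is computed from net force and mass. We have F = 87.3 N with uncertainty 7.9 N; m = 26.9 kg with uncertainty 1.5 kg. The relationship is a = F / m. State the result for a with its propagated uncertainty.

a is a product of powers, so relative uncertainties combine in quadrature:
  (1·δF/F)² = (1×0.0905)² = 0.00819;  (-1·δm/m)² = (-1×0.0558)² = 0.00311
δa/a = √(0.0113) = 0.106
a = 3.25 m/s^2, so δa = 0.106 × 3.25 = 0.345 m/s^2.

3.25 ± 0.345 m/s^2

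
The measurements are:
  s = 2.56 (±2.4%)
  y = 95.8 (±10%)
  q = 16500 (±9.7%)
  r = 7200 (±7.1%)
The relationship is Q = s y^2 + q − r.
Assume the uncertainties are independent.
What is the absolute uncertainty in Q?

5020

Let p = s·y^2 = 23500. δp/p = √((1·δs/s)² + (2·δy/y)²) = √(0.000576 + 0.0400) = 0.201, so δp = 4730.
Q = p + q − r: δQ = √(δp² + δq² + δr²) = √(2.24e+07 + 2.56e+06 + 2.61e+05) = 5020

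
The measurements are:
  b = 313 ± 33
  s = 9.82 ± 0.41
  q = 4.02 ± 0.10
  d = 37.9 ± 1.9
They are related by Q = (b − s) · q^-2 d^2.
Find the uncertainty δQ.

4210

Let u = b − s = 303. δu = √(δb² + δs²) = √(1090 + 0.168) = 33.0, so δu/u = 0.109.
Q is then a monomial in u, q, d:
δQ/Q = √((δu/u)² + (-2·δq/q)² + (2·δd/d)²) = √(0.0118 + 0.00248 + 0.0101) = 0.156
Q = 26900, so δQ = 0.156 × 26900 = 4210.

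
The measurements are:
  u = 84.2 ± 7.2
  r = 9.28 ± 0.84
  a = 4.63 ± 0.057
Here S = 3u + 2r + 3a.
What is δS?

Each term contributes (cᵢ δxᵢ)² to (δS)²:
  (3·δu)² = 467;  (2·δr)² = 2.82;  (3·δa)² = 0.0292
δS = √(469) = 21.7

21.7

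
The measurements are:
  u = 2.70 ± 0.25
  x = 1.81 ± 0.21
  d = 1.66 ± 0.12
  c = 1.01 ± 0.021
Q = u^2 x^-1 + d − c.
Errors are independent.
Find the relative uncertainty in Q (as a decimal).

Let p = u^2·x^-1 = 4.03. δp/p = √((2·δu/u)² + (-1·δx/x)²) = √(0.0343 + 0.0135) = 0.219, so δp = 0.880.
Q = p + d − c: δQ = √(δp² + δd² + δc²) = √(0.775 + 0.0144 + 0.000441) = 0.889
Q = 4.68, so δQ/Q = 0.889/4.68 = 0.190.

0.190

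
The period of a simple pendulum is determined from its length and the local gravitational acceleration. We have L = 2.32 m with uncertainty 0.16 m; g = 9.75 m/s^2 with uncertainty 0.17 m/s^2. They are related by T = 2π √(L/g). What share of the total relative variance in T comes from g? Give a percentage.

6.01%

(δT/T)² = (½·δL/L)² + (−½·δg/g)²
  L term: (0.5×0.0690)² = 0.00119
  g term: (-0.5×0.0174)² = 7.6e-05
Total = 0.00127. Share from g = 7.6e-05/0.00127 = 0.0601.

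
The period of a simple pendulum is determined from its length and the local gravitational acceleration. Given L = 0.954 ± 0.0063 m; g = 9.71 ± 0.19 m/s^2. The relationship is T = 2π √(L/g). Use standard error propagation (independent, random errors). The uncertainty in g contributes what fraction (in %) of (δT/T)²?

(δT/T)² = (½·δL/L)² + (−½·δg/g)²
  L term: (0.5×0.00660)² = 1.09e-05
  g term: (-0.5×0.0196)² = 9.57e-05
Total = 0.000107. Share from g = 9.57e-05/0.000107 = 0.898.

89.8%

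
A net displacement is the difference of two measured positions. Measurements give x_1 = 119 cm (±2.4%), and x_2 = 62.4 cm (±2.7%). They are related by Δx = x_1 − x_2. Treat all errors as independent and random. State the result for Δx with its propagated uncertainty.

56.6 ± 3.32 cm

Δx is a linear combination, so absolute uncertainties add in quadrature:
  (δx_1)² = 8.16;  (δx_2)² = 2.84
δΔx = √(11.0) = 3.32 cm
Δx = 56.6 cm.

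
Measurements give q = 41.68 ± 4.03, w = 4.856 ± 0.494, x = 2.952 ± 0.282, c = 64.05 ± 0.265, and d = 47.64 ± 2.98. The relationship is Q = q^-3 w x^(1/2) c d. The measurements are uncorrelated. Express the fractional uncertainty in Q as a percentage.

31.7%

For a monomial Q ∝ q^-3, w, x^(1/2), c, d, fractional errors add in quadrature:
  (-3·δq/q)² = (-3×0.0967)² = 0.0841;  (1·δw/w)² = (1×0.102)² = 0.0103;  (½·δx/x)² = (0.5×0.0955)² = 0.00228;  (1·δc/c)² = (1×0.00414)² = 1.71e-05;  (1·δd/d)² = (1×0.0626)² = 0.00391
δQ/Q = √(0.101) = 0.317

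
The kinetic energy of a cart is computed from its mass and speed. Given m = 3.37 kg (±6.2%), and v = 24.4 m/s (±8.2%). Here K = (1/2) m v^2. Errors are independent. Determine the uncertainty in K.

176 J

K is a product of powers, so relative uncertainties combine in quadrature:
  (1·δm/m)² = (1×0.0620)² = 0.00384;  (2·δv/v)² = (2×0.0820)² = 0.0269
δK/K = √(0.0307) = 0.175
K = 1000 J, so δK = 0.175 × 1000 = 176 J.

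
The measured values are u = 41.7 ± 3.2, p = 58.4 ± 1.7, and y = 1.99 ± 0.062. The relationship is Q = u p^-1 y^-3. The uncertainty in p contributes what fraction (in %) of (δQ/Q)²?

(δQ/Q)² = (1·δu/u)² + (-1·δp/p)² + (-3·δy/y)²
  u term: (1×0.0767)² = 0.00589
  p term: (-1×0.0291)² = 0.000847
  y term: (-3×0.0312)² = 0.00874
Total = 0.0155. Share from p = 0.000847/0.0155 = 0.0548.

5.48%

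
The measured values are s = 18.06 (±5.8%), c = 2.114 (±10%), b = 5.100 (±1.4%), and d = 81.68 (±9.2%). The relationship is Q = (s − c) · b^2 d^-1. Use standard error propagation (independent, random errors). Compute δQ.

Let u = s − c = 15.95. δu = √(δs² + δc²) = √(1.10 + 0.0447) = 1.07, so δu/u = 0.0670.
Q is then a monomial in u, b, d:
δQ/Q = √((δu/u)² + (2·δb/b)² + (-1·δd/d)²) = √(0.00449 + 0.000784 + 0.00846) = 0.117
Q = 5.078, so δQ = 0.117 × 5.078 = 0.595.

0.595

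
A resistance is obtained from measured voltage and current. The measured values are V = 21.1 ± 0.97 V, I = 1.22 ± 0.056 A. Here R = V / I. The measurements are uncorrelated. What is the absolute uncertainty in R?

For a monomial R ∝ V, I^-1, fractional errors add in quadrature:
  (1·δV/V)² = (1×0.0460)² = 0.00211;  (-1·δI/I)² = (-1×0.0459)² = 0.00211
δR/R = √(0.00422) = 0.0650
R = 17.3 Ω, so δR = 0.0650 × 17.3 = 1.12 Ω.

1.12 Ω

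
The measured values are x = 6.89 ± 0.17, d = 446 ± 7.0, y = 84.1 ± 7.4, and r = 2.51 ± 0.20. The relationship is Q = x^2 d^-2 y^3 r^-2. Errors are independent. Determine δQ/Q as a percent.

31.4%

For a monomial Q ∝ x^2, d^-2, y^3, r^-2, fractional errors add in quadrature:
  (2·δx/x)² = (2×0.0247)² = 0.00244;  (-2·δd/d)² = (-2×0.0157)² = 0.000985;  (3·δy/y)² = (3×0.0880)² = 0.0697;  (-2·δr/r)² = (-2×0.0797)² = 0.0254
δQ/Q = √(0.0985) = 0.314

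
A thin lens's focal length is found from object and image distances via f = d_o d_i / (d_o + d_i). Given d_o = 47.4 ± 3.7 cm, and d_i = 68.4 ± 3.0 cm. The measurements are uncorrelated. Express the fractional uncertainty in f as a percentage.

∂f/∂d_o = (d_i/(d_o+d_i))² = 0.349;  ∂f/∂d_i = (d_o/(d_o+d_i))² = 0.168
δf = √((∂f/∂d_o · δd_o)² + (∂f/∂d_i · δd_i)²) = √(1.67 + 0.253) = 1.39 cm
f = 28.0 cm, so δf/f = 1.39/28.0 = 0.0495.

4.95%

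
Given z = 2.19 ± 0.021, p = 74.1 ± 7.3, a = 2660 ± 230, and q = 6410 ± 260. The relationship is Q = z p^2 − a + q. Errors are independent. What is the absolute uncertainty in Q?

2400

Let w = z·p^2 = 12000. δw/w = √((1·δz/z)² + (2·δp/p)²) = √(9.19e-05 + 0.0388) = 0.197, so δw = 2370.
Q = w − a + q: δQ = √(δw² + δa² + δq²) = √(5.63e+06 + 52900 + 67600) = 2400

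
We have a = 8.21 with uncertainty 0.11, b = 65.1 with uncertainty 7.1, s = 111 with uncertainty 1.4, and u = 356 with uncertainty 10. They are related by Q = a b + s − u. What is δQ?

59.6

Let p = a·b = 534. δp/p = √((1·δa/a)² + (1·δb/b)²) = √(0.000180 + 0.0119) = 0.110, so δp = 58.7.
Q = p + s − u: δQ = √(δp² + δs² + δu²) = √(3450 + 1.96 + 100) = 59.6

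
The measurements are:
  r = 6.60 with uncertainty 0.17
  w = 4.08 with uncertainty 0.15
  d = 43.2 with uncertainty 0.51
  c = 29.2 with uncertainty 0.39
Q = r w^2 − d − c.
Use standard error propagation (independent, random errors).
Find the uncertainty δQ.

8.58

Let p = r·w^2 = 110. δp/p = √((1·δr/r)² + (2·δw/w)²) = √(0.000663 + 0.00541) = 0.0779, so δp = 8.56.
Q = p − d − c: δQ = √(δp² + δd² + δc²) = √(73.3 + 0.260 + 0.152) = 8.58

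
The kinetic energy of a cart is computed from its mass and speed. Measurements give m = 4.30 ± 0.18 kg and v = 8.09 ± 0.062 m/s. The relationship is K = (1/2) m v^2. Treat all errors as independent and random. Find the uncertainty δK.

K is a product of powers, so relative uncertainties combine in quadrature:
  (1·δm/m)² = (1×0.0419)² = 0.00175;  (2·δv/v)² = (2×0.00766)² = 0.000235
δK/K = √(0.00199) = 0.0446
K = 141 J, so δK = 0.0446 × 141 = 6.27 J.

6.27 J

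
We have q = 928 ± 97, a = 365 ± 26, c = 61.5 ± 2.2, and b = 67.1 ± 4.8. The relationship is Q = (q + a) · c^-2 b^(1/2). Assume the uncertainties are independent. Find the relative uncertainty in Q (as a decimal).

0.111

Let u = q + a = 1290. δu = √(δq² + δa²) = √(9410 + 676) = 100, so δu/u = 0.0777.
Q is then a monomial in u, c, b:
δQ/Q = √((δu/u)² + (-2·δc/c)² + (½·δb/b)²) = √(0.00603 + 0.00512 + 0.00128) = 0.111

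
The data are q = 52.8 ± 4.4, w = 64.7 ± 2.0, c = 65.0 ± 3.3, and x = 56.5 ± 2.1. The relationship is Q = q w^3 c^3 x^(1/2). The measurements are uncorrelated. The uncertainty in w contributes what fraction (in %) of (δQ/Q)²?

22.0%

(δQ/Q)² = (1·δq/q)² + (3·δw/w)² + (3·δc/c)² + (½·δx/x)²
  q term: (1×0.0833)² = 0.00694
  w term: (3×0.0309)² = 0.00860
  c term: (3×0.0508)² = 0.0232
  x term: (0.5×0.0372)² = 0.000345
Total = 0.0391. Share from w = 0.00860/0.0391 = 0.220.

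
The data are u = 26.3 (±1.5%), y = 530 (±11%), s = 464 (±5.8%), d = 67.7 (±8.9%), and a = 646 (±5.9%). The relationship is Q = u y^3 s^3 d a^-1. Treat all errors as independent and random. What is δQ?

Each factor contributes (exponent × relative error)² to (δQ/Q)²:
  (1·δu/u)² = (1×0.0150)² = 0.000225;  (3·δy/y)² = (3×0.110)² = 0.109;  (3·δs/s)² = (3×0.0580)² = 0.0303;  (1·δd/d)² = (1×0.0890)² = 0.00792;  (-1·δa/a)² = (-1×0.0590)² = 0.00348
δQ/Q = √(0.151) = 0.388
Q = 4.1e+16, so δQ = 0.388 × 4.1e+16 = 1.59e+16.

1.59e+16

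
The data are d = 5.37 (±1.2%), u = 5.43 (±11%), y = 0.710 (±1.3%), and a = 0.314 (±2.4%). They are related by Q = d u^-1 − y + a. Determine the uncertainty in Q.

0.110

Let p = d·u^-1 = 0.989. δp/p = √((1·δd/d)² + (-1·δu/u)²) = √(0.000144 + 0.0121) = 0.111, so δp = 0.109.
Q = p − y + a: δQ = √(δp² + δy² + δa²) = √(0.0120 + 8.52e-05 + 5.68e-05) = 0.110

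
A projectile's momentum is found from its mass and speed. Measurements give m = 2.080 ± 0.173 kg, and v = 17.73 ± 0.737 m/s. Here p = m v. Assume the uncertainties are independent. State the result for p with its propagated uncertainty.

Each factor contributes (exponent × relative error)² to (δp/p)²:
  (1·δm/m)² = (1×0.0832)² = 0.00692;  (1·δv/v)² = (1×0.0416)² = 0.00173
δp/p = √(0.00865) = 0.0930
p = 36.88 kg·m/s, so δp = 0.0930 × 36.88 = 3.43 kg·m/s.

36.88 ± 3.43 kg·m/s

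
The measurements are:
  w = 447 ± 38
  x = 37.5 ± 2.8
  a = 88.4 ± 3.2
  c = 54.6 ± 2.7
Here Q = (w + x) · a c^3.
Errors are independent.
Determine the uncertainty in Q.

1.2e+09

Let u = w + x = 484. δu = √(δw² + δx²) = √(1440 + 7.84) = 38.1, so δu/u = 0.0786.
Q is then a monomial in u, a, c:
δQ/Q = √((δu/u)² + (1·δa/a)² + (3·δc/c)²) = √(0.00618 + 0.00131 + 0.0220) = 0.172
Q = 6.97e+09, so δQ = 0.172 × 6.97e+09 = 1.2e+09.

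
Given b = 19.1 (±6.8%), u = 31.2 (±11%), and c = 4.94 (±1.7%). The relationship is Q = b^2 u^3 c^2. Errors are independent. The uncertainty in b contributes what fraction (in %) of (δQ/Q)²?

14.4%

(δQ/Q)² = (2·δb/b)² + (3·δu/u)² + (2·δc/c)²
  b term: (2×0.0680)² = 0.0185
  u term: (3×0.110)² = 0.109
  c term: (2×0.0170)² = 0.00116
Total = 0.129. Share from b = 0.0185/0.129 = 0.144.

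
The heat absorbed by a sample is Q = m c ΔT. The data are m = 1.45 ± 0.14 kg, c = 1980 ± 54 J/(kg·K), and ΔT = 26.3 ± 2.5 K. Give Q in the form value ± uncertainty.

75500 ± 10400 J

Since Q is a product/quotient, work with relative uncertainties:
  (1·δm/m)² = (1×0.0966)² = 0.00932;  (1·δc/c)² = (1×0.0273)² = 0.000744;  (1·δΔT/ΔT)² = (1×0.0951)² = 0.00904
δQ/Q = √(0.0191) = 0.138
Q = 75500 J, so δQ = 0.138 × 75500 = 10400 J.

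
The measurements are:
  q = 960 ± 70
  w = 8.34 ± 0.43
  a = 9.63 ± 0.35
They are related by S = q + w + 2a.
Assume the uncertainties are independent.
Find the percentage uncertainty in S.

Each term contributes (cᵢ δxᵢ)² to (δS)²:
  (δq)² = 4900;  (δw)² = 0.185;  (2·δa)² = 0.490
δS = √(4900) = 70.0
S = 988, so δS/S = 70.0/988 = 0.0709.

7.09%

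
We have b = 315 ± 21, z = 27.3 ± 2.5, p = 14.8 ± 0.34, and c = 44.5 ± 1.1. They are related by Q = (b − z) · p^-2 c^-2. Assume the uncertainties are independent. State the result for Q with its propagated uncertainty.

(6.63 ± 0.662) × 10^-4

Let u = b − z = 288. δu = √(δb² + δz²) = √(441 + 6.25) = 21.1, so δu/u = 0.0735.
Q is then a monomial in u, p, c:
δQ/Q = √((δu/u)² + (-2·δp/p)² + (-2·δc/c)²) = √(0.00540 + 0.00211 + 0.00244) = 0.0998
Q = 0.000663, so δQ = 0.0998 × 0.000663 = 6.62e-05.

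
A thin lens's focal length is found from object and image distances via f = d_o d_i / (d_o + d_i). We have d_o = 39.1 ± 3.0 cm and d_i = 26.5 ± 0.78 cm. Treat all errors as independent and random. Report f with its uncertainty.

15.8 ± 0.563 cm

∂f/∂d_o = (d_i/(d_o+d_i))² = 0.163;  ∂f/∂d_i = (d_o/(d_o+d_i))² = 0.355
δf = √((∂f/∂d_o · δd_o)² + (∂f/∂d_i · δd_i)²) = √(0.240 + 0.0768) = 0.563 cm
f = 15.8 cm.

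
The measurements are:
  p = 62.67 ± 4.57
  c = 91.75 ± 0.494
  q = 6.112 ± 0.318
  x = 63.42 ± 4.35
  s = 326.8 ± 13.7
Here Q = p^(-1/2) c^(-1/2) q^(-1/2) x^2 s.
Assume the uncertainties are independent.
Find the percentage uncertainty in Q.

15.0%

Products/powers → add relative errors in quadrature, weighted by exponent:
  (−½·δp/p)² = (-0.5×0.0729)² = 0.00133;  (−½·δc/c)² = (-0.5×0.00538)² = 7.25e-06;  (−½·δq/q)² = (-0.5×0.0520)² = 0.000677;  (2·δx/x)² = (2×0.0686)² = 0.0188;  (1·δs/s)² = (1×0.0419)² = 0.00176
δQ/Q = √(0.0226) = 0.150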